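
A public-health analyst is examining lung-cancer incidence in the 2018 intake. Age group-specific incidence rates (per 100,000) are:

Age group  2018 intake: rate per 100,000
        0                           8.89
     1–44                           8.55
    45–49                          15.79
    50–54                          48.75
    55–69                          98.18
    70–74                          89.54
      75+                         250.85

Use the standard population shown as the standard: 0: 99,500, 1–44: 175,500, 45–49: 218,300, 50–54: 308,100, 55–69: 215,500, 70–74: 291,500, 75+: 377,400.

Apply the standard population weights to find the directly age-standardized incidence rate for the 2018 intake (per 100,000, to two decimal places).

Standard total = 1,685,800; weights = 0.0590, 0.1041, 0.1295, 0.1828, 0.1278, 0.1729, 0.2239.
Standardized rate: 0.0590×8.89 + 0.1041×8.55 + 0.1295×15.79 + 0.1828×48.75 + 0.1278×98.18 + 0.1729×89.54 + 0.2239×250.85 = 96.5603 per 100,000.

96.56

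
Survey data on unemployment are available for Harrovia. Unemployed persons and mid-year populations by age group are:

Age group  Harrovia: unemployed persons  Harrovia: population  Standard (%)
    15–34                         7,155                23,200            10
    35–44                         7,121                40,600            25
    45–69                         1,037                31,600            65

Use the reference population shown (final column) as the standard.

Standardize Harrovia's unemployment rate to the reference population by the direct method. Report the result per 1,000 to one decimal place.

96.0

Age-specific rates per 1,000 for Harrovia: 308.405, 175.394, 32.816.
Standard weights: 0.10, 0.25, 0.65.
Standardized rate: 0.1000×308.405 + 0.2500×175.394 + 0.6500×32.816 = 96.0197 per 1,000.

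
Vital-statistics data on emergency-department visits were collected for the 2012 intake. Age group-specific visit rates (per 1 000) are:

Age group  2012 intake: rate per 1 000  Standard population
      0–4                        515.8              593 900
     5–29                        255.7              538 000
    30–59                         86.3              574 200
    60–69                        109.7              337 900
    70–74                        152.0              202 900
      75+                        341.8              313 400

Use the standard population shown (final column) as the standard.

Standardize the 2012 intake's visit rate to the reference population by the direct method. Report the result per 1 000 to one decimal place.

Standard total = 2 560 300; weights = 0.2320, 0.2101, 0.2243, 0.1320, 0.0792, 0.1224.
Standardized rate: 0.2320×515.8 + 0.2101×255.7 + 0.2243×86.3 + 0.1320×109.7 + 0.0792×152.0 + 0.1224×341.8 = 261.0953 per 1 000.

261.1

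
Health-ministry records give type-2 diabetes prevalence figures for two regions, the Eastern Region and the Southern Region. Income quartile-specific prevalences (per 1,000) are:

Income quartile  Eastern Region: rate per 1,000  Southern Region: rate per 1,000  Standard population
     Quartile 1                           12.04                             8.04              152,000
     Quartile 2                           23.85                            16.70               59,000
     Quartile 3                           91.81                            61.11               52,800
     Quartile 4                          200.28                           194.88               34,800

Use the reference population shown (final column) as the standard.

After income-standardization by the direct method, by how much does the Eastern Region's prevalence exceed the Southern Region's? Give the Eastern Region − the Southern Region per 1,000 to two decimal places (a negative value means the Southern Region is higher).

Standard total = 298,600; weights = 0.5090, 0.1976, 0.1768, 0.1165.
The Eastern Region: 0.5090×12.04 + 0.1976×23.85 + 0.1768×91.81 + 0.1165×200.28 = 50.4171 per 1,000.
The Southern Region: 0.5090×8.04 + 0.1976×16.70 + 0.1768×61.11 + 0.1165×194.88 = 40.9103 per 1,000.
Difference = 50.4171 − 40.9103 = 9.5068.

9.51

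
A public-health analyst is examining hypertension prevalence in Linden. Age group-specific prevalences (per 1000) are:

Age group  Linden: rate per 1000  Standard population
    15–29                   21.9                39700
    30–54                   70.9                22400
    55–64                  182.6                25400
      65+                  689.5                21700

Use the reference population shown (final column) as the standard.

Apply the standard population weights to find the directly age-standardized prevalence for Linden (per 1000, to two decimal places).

Standard total = 109200; weights = 0.3636, 0.2051, 0.2326, 0.1987.
Standardized rate: 0.3636×21.9 + 0.2051×70.9 + 0.2326×182.6 + 0.1987×689.5 = 201.9943 per 1000.

201.99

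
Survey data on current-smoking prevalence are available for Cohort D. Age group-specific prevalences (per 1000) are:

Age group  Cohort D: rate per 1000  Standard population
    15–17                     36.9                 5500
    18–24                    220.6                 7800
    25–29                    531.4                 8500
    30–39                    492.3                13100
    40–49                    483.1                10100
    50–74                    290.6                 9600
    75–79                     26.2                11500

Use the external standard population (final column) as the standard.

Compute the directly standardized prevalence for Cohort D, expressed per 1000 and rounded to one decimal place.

315.6

Standard total = 66100; weights = 0.0832, 0.1180, 0.1286, 0.1982, 0.1528, 0.1452, 0.1740.
Standardized rate: 0.0832×36.9 + 0.1180×220.6 + 0.1286×531.4 + 0.1982×492.3 + 0.1528×483.1 + 0.1452×290.6 + 0.1740×26.2 = 315.5829 per 1000.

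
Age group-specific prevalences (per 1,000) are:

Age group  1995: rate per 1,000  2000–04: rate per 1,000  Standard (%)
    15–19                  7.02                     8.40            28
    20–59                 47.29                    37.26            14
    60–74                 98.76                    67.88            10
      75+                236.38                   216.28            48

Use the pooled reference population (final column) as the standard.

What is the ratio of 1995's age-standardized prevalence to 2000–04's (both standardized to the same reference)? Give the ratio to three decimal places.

Standard weights: 0.28, 0.14, 0.10, 0.48.
1995: 0.2800×7.02 + 0.1400×47.29 + 0.1000×98.76 + 0.4800×236.38 = 131.9246 per 1,000.
2000–04: 0.2800×8.40 + 0.1400×37.26 + 0.1000×67.88 + 0.4800×216.28 = 118.1708 per 1,000.
Ratio = 131.9246 ÷ 118.1708 = 1.11639.

1.116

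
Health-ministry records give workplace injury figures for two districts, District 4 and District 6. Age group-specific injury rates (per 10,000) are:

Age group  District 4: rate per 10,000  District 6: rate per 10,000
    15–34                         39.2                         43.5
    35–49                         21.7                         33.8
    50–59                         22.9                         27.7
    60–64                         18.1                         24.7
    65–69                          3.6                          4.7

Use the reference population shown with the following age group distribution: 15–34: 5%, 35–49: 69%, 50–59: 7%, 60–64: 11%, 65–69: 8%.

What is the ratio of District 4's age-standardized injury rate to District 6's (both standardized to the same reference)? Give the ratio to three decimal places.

0.682

Standard weights: 0.05, 0.69, 0.07, 0.11, 0.08.
District 4: 0.0500×39.2 + 0.6900×21.7 + 0.0700×22.9 + 0.1100×18.1 + 0.0800×3.6 = 20.8150 per 10,000.
District 6: 0.0500×43.5 + 0.6900×33.8 + 0.0700×27.7 + 0.1100×24.7 + 0.0800×4.7 = 30.5290 per 10,000.
Ratio = 20.8150 ÷ 30.5290 = 0.68181.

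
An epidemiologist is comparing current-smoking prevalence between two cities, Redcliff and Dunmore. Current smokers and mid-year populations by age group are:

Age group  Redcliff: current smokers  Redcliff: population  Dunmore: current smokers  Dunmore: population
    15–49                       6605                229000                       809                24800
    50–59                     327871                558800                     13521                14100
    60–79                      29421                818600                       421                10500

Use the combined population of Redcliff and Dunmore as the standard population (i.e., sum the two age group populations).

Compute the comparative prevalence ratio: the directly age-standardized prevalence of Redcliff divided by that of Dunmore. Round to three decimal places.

Age-specific rates per 1000 for Redcliff: 28.843, 586.741, 35.941.
For Dunmore: 32.621, 958.936, 40.095.
Combined standard total = 1655800; weights = 0.1533, 0.3460, 0.5007.
Redcliff: 0.1533×28.843 + 0.3460×586.741 + 0.5007×35.941 = 225.4274 per 1000.
Dunmore: 0.1533×32.621 + 0.3460×958.936 + 0.5007×40.095 = 356.8648 per 1000.
Ratio = 225.4274 ÷ 356.8648 = 0.63169.

0.632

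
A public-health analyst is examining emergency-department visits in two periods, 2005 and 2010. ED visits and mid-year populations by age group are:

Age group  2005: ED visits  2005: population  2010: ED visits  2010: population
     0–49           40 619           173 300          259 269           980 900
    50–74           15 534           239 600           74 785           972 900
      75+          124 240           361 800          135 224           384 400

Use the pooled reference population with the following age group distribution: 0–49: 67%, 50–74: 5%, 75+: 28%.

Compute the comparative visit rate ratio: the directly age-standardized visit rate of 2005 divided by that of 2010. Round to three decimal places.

0.918

Age-specific rates per 1 000 for 2005: 234.385, 64.833, 343.394.
For 2010: 264.317, 76.868, 351.779.
Standard weights: 0.67, 0.05, 0.28.
2005: 0.6700×234.385 + 0.0500×64.833 + 0.2800×343.394 = 256.4303 per 1 000.
2010: 0.6700×264.317 + 0.0500×76.868 + 0.2800×351.779 = 279.4343 per 1 000.
Ratio = 256.4303 ÷ 279.4343 = 0.91768.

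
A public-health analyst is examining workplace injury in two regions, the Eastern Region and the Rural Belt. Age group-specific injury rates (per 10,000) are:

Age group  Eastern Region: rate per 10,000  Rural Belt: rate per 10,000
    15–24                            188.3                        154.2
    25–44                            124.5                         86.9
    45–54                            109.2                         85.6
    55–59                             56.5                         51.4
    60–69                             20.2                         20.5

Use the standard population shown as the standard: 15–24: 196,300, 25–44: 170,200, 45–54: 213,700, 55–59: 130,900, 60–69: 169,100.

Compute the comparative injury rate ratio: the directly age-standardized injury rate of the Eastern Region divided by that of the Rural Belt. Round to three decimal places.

1.255

Standard total = 880,200; weights = 0.2230, 0.1934, 0.2428, 0.1487, 0.1921.
The Eastern Region: 0.2230×188.3 + 0.1934×124.5 + 0.2428×109.2 + 0.1487×56.5 + 0.1921×20.2 = 104.8636 per 10,000.
The Rural Belt: 0.2230×154.2 + 0.1934×86.9 + 0.2428×85.6 + 0.1487×51.4 + 0.1921×20.5 = 83.5576 per 10,000.
Ratio = 104.8636 ÷ 83.5576 = 1.25499.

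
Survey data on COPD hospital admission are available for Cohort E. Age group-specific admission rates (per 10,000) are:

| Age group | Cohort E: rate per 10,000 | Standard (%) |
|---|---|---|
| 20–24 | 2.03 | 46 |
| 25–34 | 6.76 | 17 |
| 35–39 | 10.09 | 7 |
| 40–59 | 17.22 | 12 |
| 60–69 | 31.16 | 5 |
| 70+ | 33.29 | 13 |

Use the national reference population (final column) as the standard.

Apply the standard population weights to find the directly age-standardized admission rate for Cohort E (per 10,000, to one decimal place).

10.7

Standard weights: 0.46, 0.17, 0.07, 0.12, 0.05, 0.13.
Standardized rate: 0.4600×2.03 + 0.1700×6.76 + 0.0700×10.09 + 0.1200×17.22 + 0.0500×31.16 + 0.1300×33.29 = 10.7414 per 10,000.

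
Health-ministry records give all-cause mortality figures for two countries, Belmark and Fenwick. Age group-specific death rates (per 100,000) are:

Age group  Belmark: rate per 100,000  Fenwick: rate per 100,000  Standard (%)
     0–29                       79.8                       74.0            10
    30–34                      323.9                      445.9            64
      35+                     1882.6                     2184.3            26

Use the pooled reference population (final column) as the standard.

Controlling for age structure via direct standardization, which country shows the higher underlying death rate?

Standard weights: 0.10, 0.64, 0.26.
Belmark: 0.1000×79.8 + 0.6400×323.9 + 0.2600×1882.6 = 704.7520 per 100,000.
Fenwick: 0.1000×74.0 + 0.6400×445.9 + 0.2600×2184.3 = 860.6940 per 100,000.

Fenwick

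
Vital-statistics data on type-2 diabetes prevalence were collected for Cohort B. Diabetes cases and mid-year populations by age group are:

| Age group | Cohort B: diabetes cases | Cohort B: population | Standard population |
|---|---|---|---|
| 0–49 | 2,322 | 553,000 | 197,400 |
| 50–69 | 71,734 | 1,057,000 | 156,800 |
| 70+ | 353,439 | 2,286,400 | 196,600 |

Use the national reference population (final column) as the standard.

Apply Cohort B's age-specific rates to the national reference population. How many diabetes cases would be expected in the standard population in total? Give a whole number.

41861

Age-specific rates per 1,000 for Cohort B: 4.199, 67.866, 154.583.
Expected diabetes cases = Σ (standard pop × age-specific rate ÷ 1,000)
= 197,400×4.199/1,000 + 156,800×67.866/1,000 + 196,600×154.583/1,000
= 828.87 + 10641.34 + 30391.05 = 41861.26.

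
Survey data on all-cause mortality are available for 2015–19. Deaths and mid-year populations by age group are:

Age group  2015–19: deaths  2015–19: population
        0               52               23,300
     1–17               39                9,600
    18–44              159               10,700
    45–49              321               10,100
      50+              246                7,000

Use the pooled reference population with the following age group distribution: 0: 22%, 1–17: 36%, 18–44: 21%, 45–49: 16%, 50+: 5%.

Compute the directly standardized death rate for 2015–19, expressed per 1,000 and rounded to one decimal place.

Age-specific rates per 1,000 for 2015–19: 2.232, 4.062, 14.860, 31.782, 35.143.
Standard weights: 0.22, 0.36, 0.21, 0.16, 0.05.
Standardized rate: 0.2200×2.232 + 0.3600×4.062 + 0.2100×14.860 + 0.1600×31.782 + 0.0500×35.143 = 11.9163 per 1,000.

11.9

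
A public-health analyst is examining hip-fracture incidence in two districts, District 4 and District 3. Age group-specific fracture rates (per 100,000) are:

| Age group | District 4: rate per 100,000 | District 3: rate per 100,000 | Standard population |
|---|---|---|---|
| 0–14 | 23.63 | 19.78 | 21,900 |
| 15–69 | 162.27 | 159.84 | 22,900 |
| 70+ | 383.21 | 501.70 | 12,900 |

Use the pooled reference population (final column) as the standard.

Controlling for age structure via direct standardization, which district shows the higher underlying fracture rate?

Standard total = 57,700; weights = 0.3795, 0.3969, 0.2236.
District 4: 0.3795×23.63 + 0.3969×162.27 + 0.2236×383.21 = 159.0449 per 100,000.
District 3: 0.3795×19.78 + 0.3969×159.84 + 0.2236×501.70 = 183.1100 per 100,000.

District 3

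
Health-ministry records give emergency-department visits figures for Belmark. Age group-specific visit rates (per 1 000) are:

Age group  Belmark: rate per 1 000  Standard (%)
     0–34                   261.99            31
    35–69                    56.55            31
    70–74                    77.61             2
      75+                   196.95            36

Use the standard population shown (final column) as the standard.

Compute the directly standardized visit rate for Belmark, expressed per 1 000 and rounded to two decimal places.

171.20

Standard weights: 0.31, 0.31, 0.02, 0.36.
Standardized rate: 0.3100×261.99 + 0.3100×56.55 + 0.0200×77.61 + 0.3600×196.95 = 171.2016 per 1 000.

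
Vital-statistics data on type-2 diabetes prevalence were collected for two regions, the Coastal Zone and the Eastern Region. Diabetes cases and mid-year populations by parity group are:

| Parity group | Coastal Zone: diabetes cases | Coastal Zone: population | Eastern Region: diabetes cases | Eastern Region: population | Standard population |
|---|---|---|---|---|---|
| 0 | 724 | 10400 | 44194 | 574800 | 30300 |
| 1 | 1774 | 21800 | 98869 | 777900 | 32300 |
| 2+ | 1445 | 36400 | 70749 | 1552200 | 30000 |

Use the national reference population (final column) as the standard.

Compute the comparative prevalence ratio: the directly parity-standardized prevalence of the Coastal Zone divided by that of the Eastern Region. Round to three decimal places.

0.760

Parity-specific rates per 1000 for the Coastal Zone: 69.615, 81.376, 39.698.
For the Eastern Region: 76.886, 127.097, 45.580.
Standard total = 92600; weights = 0.3272, 0.3488, 0.3240.
The Coastal Zone: 0.3272×69.615 + 0.3488×81.376 + 0.3240×39.698 = 64.0252 per 1000.
The Eastern Region: 0.3272×76.886 + 0.3488×127.097 + 0.3240×45.580 = 84.2579 per 1000.
Ratio = 64.0252 ÷ 84.2579 = 0.75987.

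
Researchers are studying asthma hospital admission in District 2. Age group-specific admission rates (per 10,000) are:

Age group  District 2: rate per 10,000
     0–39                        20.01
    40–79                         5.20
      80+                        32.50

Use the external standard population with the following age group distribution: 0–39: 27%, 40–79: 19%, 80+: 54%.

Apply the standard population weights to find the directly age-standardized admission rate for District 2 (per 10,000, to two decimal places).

Standard weights: 0.27, 0.19, 0.54.
Standardized rate: 0.2700×20.01 + 0.1900×5.20 + 0.5400×32.50 = 23.9407 per 10,000.

23.94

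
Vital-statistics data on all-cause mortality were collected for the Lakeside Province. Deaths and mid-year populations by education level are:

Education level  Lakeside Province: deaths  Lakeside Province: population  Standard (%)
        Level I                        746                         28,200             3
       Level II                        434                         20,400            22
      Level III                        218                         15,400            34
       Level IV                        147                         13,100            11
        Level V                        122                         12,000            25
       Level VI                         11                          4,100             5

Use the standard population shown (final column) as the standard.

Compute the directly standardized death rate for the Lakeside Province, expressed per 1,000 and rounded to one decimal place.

Education-specific rates per 1,000 for the Lakeside Province: 26.454, 21.275, 14.156, 11.221, 10.167, 2.683.
Standard weights: 0.03, 0.22, 0.34, 0.11, 0.25, 0.05.
Standardized rate: 0.0300×26.454 + 0.2200×21.275 + 0.3400×14.156 + 0.1100×11.221 + 0.2500×10.167 + 0.0500×2.683 = 14.1972 per 1,000.

14.2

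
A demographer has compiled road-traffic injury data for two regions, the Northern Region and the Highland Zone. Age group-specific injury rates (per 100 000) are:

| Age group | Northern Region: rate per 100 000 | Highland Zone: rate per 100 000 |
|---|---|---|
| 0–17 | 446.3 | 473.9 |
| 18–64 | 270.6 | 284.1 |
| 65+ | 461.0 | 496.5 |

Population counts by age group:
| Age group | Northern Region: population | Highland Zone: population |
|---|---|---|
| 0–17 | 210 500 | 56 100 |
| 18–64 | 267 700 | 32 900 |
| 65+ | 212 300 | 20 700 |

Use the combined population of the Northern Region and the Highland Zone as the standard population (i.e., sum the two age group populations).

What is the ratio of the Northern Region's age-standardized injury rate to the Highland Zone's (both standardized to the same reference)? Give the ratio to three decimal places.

0.940

Combined standard total = 800 200; weights = 0.3332, 0.3757, 0.2912.
The Northern Region: 0.3332×446.3 + 0.3757×270.6 + 0.2912×461.0 = 384.5775 per 100 000.
The Highland Zone: 0.3332×473.9 + 0.3757×284.1 + 0.2912×496.5 = 409.1811 per 100 000.
Ratio = 384.5775 ÷ 409.1811 = 0.93987.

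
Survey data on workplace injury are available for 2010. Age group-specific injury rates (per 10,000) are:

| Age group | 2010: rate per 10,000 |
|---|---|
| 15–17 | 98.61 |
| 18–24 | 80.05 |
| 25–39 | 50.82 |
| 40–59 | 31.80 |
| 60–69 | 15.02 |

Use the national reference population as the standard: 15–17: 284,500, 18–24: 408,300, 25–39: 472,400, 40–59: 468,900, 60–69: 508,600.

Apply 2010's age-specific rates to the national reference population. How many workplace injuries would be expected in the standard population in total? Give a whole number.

Expected workplace injuries = Σ (standard pop × age-specific rate ÷ 10,000)
= 284,500×98.61/10,000 + 408,300×80.05/10,000 + 472,400×50.82/10,000 + 468,900×31.80/10,000 + 508,600×15.02/10,000
= 2805.45 + 3268.44 + 2400.74 + 1491.10 + 763.92 = 10729.65.

10730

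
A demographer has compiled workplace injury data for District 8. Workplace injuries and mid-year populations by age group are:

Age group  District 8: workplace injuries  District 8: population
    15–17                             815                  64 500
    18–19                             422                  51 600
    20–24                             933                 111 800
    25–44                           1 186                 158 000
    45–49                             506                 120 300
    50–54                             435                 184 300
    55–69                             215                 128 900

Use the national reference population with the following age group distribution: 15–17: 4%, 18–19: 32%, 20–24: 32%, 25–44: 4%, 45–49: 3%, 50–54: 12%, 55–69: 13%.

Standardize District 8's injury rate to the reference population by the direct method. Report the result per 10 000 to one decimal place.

Age-specific rates per 10 000 for District 8: 126.36, 81.78, 83.45, 75.06, 42.06, 23.60, 16.68.
Standard weights: 0.04, 0.32, 0.32, 0.04, 0.03, 0.12, 0.13.
Standardized rate: 0.0400×126.36 + 0.3200×81.78 + 0.3200×83.45 + 0.0400×75.06 + 0.0300×42.06 + 0.1200×23.60 + 0.1300×16.68 = 67.1947 per 10 000.

67.2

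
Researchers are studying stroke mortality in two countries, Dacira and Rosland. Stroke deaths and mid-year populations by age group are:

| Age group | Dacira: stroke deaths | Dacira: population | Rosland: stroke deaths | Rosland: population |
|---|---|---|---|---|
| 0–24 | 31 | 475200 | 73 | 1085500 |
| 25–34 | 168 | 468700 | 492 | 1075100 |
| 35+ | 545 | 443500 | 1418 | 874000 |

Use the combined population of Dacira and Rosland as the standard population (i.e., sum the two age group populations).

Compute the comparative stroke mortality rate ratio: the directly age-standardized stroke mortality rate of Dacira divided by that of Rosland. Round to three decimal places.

Age-specific rates per 100000 for Dacira: 6.52, 35.84, 122.89.
For Rosland: 6.73, 45.76, 162.24.
Combined standard total = 4422000; weights = 0.3529, 0.3491, 0.2979.
Dacira: 0.3529×6.52 + 0.3491×35.84 + 0.2979×122.89 = 51.4291 per 100000.
Rosland: 0.3529×6.73 + 0.3491×45.76 + 0.2979×162.24 = 66.6892 per 100000.
Ratio = 51.4291 ÷ 66.6892 = 0.77118.

0.771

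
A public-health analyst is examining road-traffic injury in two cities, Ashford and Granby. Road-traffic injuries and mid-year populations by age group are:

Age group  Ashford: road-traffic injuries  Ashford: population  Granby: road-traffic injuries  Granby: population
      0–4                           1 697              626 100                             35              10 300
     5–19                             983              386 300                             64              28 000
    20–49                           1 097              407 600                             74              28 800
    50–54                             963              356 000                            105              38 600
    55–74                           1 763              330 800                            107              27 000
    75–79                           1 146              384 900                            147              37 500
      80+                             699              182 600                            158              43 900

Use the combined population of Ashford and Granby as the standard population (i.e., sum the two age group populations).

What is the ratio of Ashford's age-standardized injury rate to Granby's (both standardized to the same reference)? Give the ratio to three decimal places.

Age-specific rates per 100 000 for Ashford: 271.04, 254.47, 269.14, 270.51, 532.95, 297.74, 382.80.
For Granby: 339.81, 228.57, 256.94, 272.02, 396.30, 392.00, 359.91.
Combined standard total = 2 888 400; weights = 0.2203, 0.1434, 0.1511, 0.1366, 0.1239, 0.1462, 0.0784.
Ashford: 0.2203×271.04 + 0.1434×254.47 + 0.1511×269.14 + 0.1366×270.51 + 0.1239×532.95 + 0.1462×297.74 + 0.0784×382.80 = 313.4155 per 100 000.
Granby: 0.2203×339.81 + 0.1434×228.57 + 0.1511×256.94 + 0.1366×272.02 + 0.1239×396.30 + 0.1462×392.00 + 0.0784×359.91 = 318.2781 per 100 000.
Ratio = 313.4155 ÷ 318.2781 = 0.98472.

0.985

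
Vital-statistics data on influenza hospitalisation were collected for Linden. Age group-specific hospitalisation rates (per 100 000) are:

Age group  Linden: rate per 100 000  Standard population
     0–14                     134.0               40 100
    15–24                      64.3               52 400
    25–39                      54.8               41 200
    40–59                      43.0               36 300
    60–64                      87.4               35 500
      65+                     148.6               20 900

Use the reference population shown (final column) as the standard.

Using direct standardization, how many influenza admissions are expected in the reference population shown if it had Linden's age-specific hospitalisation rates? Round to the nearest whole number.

188

Expected influenza admissions = Σ (standard pop × age-specific rate ÷ 100 000)
= 40 100×134.0/100 000 + 52 400×64.3/100 000 + 41 200×54.8/100 000 + 36 300×43.0/100 000 + 35 500×87.4/100 000 + 20 900×148.6/100 000
= 53.73 + 33.69 + 22.58 + 15.61 + 31.03 + 31.06 = 187.70.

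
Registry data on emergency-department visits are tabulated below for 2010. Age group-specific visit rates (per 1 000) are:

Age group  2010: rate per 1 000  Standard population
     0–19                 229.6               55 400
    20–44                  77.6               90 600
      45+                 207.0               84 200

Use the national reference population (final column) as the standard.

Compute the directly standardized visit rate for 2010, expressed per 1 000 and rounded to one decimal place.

161.5

Standard total = 230 200; weights = 0.2407, 0.3936, 0.3658.
Standardized rate: 0.2407×229.6 + 0.3936×77.6 + 0.3658×207.0 = 161.5109 per 1 000.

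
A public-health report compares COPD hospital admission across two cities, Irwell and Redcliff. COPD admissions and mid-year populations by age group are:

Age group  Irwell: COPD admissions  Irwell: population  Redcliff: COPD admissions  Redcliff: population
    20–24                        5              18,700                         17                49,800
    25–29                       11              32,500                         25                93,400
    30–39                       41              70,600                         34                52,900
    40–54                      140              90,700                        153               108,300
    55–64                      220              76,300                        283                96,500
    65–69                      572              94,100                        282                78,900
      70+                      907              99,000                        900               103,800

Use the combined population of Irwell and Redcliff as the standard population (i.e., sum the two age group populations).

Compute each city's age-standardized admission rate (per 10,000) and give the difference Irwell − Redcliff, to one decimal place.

Age-specific rates per 10,000 for Irwell: 2.67, 3.38, 5.81, 15.44, 28.83, 60.79, 91.62.
For Redcliff: 3.41, 2.68, 6.43, 14.13, 29.33, 35.74, 86.71.
Combined standard total = 1,065,500; weights = 0.0643, 0.1182, 0.1159, 0.1868, 0.1622, 0.1624, 0.1903.
Irwell: 0.0643×2.67 + 0.1182×3.38 + 0.1159×5.81 + 0.1868×15.44 + 0.1622×28.83 + 0.1624×60.79 + 0.1903×91.62 = 36.1111 per 10,000.
Redcliff: 0.0643×3.41 + 0.1182×2.68 + 0.1159×6.43 + 0.1868×14.13 + 0.1622×29.33 + 0.1624×35.74 + 0.1903×86.71 = 30.9814 per 10,000.
Difference = 36.1111 − 30.9814 = 5.1298.

5.1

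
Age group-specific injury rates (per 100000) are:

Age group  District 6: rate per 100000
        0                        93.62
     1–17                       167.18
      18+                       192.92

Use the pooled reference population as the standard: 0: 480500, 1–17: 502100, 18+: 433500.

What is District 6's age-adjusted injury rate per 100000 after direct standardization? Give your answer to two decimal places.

150.10

Standard total = 1416100; weights = 0.3393, 0.3546, 0.3061.
Standardized rate: 0.3393×93.62 + 0.3546×167.18 + 0.3061×192.92 = 150.0998 per 100000.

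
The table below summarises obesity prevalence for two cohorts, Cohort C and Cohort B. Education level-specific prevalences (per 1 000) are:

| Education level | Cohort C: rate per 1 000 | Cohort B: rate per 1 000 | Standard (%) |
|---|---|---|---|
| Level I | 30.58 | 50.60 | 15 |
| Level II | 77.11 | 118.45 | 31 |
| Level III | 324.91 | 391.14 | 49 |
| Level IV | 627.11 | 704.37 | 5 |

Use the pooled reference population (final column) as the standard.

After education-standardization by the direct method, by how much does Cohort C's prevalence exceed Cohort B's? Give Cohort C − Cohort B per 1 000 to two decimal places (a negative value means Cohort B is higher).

Standard weights: 0.15, 0.31, 0.49, 0.05.
Cohort C: 0.1500×30.58 + 0.3100×77.11 + 0.4900×324.91 + 0.0500×627.11 = 219.0525 per 1 000.
Cohort B: 0.1500×50.60 + 0.3100×118.45 + 0.4900×391.14 + 0.0500×704.37 = 271.1866 per 1 000.
Difference = 219.0525 − 271.1866 = -52.1341.

-52.13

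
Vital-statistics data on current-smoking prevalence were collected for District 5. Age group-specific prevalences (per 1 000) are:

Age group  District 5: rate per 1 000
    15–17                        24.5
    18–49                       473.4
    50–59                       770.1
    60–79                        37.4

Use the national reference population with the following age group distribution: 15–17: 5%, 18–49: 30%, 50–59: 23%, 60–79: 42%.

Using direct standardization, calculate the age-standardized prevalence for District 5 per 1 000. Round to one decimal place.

Standard weights: 0.05, 0.30, 0.23, 0.42.
Standardized rate: 0.0500×24.5 + 0.3000×473.4 + 0.2300×770.1 + 0.4200×37.4 = 336.0760 per 1 000.

336.1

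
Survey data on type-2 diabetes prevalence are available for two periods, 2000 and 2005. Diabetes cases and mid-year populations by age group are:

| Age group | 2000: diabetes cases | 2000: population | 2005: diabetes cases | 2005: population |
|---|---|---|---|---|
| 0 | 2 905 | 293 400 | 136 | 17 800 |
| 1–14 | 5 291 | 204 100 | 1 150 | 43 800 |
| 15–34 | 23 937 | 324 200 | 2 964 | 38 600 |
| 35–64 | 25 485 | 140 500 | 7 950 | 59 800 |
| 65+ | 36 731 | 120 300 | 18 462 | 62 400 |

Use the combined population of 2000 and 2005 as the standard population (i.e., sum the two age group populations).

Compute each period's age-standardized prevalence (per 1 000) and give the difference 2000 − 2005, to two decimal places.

Age-specific rates per 1 000 for 2000: 9.901, 25.924, 73.834, 181.388, 305.328.
For 2005: 7.640, 26.256, 76.788, 132.943, 295.865.
Combined standard total = 1 304 900; weights = 0.2385, 0.1900, 0.2780, 0.1535, 0.1400.
2000: 0.2385×9.901 + 0.1900×25.924 + 0.2780×73.834 + 0.1535×181.388 + 0.1400×305.328 = 98.4061 per 1 000.
2005: 0.2385×7.640 + 0.1900×26.256 + 0.2780×76.788 + 0.1535×132.943 + 0.1400×295.865 = 89.9901 per 1 000.
Difference = 98.4061 − 89.9901 = 8.4160.

8.42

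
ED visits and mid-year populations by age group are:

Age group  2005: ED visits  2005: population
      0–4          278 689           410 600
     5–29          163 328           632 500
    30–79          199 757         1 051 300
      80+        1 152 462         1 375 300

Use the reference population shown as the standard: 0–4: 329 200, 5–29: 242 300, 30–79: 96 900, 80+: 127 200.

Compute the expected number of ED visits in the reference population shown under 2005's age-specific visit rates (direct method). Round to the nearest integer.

411010

Age-specific rates per 1 000 for 2005: 678.736, 258.226, 190.010, 837.971.
Expected ED visits = Σ (standard pop × age-specific rate ÷ 1 000)
= 329 200×678.736/1 000 + 242 300×258.226/1 000 + 96 900×190.010/1 000 + 127 200×837.971/1 000
= 223439.89 + 62568.18 + 18411.92 + 106589.96 = 411009.95.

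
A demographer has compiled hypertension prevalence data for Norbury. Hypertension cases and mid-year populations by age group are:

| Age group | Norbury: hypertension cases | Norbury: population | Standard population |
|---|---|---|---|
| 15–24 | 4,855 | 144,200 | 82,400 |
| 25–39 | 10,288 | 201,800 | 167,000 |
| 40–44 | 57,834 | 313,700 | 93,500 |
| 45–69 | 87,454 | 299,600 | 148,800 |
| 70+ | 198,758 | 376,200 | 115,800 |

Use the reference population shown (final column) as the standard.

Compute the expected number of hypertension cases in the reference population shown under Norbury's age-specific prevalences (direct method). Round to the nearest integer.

133142

Age-specific rates per 1,000 for Norbury: 33.669, 50.981, 184.361, 291.903, 528.331.
Expected hypertension cases = Σ (standard pop × age-specific rate ÷ 1,000)
= 82,400×33.669/1,000 + 167,000×50.981/1,000 + 93,500×184.361/1,000 + 148,800×291.903/1,000 + 115,800×528.331/1,000
= 2774.29 + 8513.86 + 17237.74 + 43435.10 + 61180.69 = 133141.67.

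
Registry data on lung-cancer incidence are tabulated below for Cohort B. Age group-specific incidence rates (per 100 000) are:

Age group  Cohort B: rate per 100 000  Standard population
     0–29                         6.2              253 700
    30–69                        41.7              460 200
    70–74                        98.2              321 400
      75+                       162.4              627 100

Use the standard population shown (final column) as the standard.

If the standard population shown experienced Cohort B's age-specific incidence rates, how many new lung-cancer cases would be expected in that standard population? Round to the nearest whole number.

Expected new lung-cancer cases = Σ (standard pop × age-specific rate ÷ 100 000)
= 253 700×6.2/100 000 + 460 200×41.7/100 000 + 321 400×98.2/100 000 + 627 100×162.4/100 000
= 15.73 + 191.90 + 315.61 + 1018.41 = 1541.66.

1542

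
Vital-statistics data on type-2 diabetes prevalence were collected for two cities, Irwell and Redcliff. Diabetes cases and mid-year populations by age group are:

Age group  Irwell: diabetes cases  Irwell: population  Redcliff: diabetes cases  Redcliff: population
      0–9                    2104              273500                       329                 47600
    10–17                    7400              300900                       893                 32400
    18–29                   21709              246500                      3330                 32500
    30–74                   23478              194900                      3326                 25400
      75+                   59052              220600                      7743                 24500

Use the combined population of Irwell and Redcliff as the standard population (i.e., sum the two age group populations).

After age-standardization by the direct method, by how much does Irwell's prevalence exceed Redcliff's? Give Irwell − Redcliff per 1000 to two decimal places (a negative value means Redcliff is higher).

Age-specific rates per 1000 for Irwell: 7.693, 24.593, 88.069, 120.462, 267.688.
For Redcliff: 6.912, 27.562, 102.462, 130.945, 316.041.
Combined standard total = 1398800; weights = 0.2296, 0.2383, 0.1995, 0.1575, 0.1752.
Irwell: 0.2296×7.693 + 0.2383×24.593 + 0.1995×88.069 + 0.1575×120.462 + 0.1752×267.688 = 91.0683 per 1000.
Redcliff: 0.2296×6.912 + 0.2383×27.562 + 0.1995×102.462 + 0.1575×130.945 + 0.1752×316.041 = 104.5905 per 1000.
Difference = 91.0683 − 104.5905 = -13.5222.

-13.52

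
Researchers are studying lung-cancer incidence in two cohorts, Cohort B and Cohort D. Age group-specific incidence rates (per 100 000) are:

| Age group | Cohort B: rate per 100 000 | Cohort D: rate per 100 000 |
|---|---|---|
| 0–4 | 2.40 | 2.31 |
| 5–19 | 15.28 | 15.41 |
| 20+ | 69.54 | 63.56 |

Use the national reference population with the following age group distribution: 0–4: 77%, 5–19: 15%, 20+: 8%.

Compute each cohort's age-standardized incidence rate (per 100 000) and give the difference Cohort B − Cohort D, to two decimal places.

0.53

Standard weights: 0.77, 0.15, 0.08.
Cohort B: 0.7700×2.40 + 0.1500×15.28 + 0.0800×69.54 = 9.7032 per 100 000.
Cohort D: 0.7700×2.31 + 0.1500×15.41 + 0.0800×63.56 = 9.1750 per 100 000.
Difference = 9.7032 − 9.1750 = 0.5282.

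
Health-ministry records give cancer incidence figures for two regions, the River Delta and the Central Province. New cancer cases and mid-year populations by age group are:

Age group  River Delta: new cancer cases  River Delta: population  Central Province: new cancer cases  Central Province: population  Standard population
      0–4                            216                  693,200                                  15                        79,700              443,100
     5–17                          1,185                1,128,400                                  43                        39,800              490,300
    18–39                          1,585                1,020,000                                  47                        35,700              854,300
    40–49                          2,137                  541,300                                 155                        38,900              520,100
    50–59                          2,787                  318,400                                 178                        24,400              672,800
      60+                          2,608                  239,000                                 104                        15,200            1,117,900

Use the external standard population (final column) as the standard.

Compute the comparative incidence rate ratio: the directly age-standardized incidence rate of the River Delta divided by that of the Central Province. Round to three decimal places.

1.352

Age-specific rates per 100,000 for the River Delta: 31.16, 105.02, 155.39, 394.79, 875.31, 1091.21.
For the Central Province: 18.82, 108.04, 131.65, 398.46, 729.51, 684.21.
Standard total = 4,098,500; weights = 0.1081, 0.1196, 0.2084, 0.1269, 0.1642, 0.2728.
The River Delta: 0.1081×31.16 + 0.1196×105.02 + 0.2084×155.39 + 0.1269×394.79 + 0.1642×875.31 + 0.2728×1091.21 = 539.7479 per 100,000.
The Central Province: 0.1081×18.82 + 0.1196×108.04 + 0.2084×131.65 + 0.1269×398.46 + 0.1642×729.51 + 0.2728×684.21 = 399.3442 per 100,000.
Ratio = 539.7479 ÷ 399.3442 = 1.35159.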